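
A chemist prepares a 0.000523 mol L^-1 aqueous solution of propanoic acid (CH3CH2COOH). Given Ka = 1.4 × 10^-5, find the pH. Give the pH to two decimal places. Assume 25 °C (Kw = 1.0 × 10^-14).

pH = 4.10

CH3CH2COOH ⇌ CH3CH2COO- + H+
Let x = [H+] at equilibrium. Ka = x²/(0.000523 − x).
The 5% rule fails; solving x² + Ka·x − Ka·C₀ = 0 exactly:
x = [−1.4e-05 + √(1.4e-05² + 2.93e-08)]/2 = 7.89 × 10^-5 M
pH = −log[H+] = −log(7.89 × 10^-5) = 4.10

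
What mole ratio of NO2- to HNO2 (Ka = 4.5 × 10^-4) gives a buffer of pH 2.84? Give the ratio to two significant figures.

ratio = 0.31

pKa = -log(4.5 × 10^-4) = 3.347
pH = pKa + log(r) ⇒ log(r) = 2.84 − 3.347 = -0.507
r = [NO2-]/[HNO2] = 10^(-0.507) = 0.311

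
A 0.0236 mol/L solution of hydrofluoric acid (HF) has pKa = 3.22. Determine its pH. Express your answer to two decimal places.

HF ⇌ F- + H+
Ka = 10^(−3.22) = 6.03 × 10^-4
Ka = x²/(0.0236 − x) = 6.03 × 10^-4
x is not negligible relative to C₀; solve x² + 0.000603·x − 1.42e-05 = 0.
x = (−Ka + √(Ka² + 4·Ka·C₀))/2 = 3.48 × 10^-3 M
pH = −log(3.48 × 10^-3) = 2.46

pH = 2.46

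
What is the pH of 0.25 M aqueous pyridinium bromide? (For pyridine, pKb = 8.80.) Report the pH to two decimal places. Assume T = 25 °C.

C5H5NH+ is the conjugate acid of the weak base C5H5N.
Kb = 10^(−8.80) = 1.58 × 10^-9
Ka = Kw/Kb = 1.0×10^-14 / 1.58 × 10^-9 = 6.33 × 10^-6
From the ICE table, Ka = [H+]²/(0.25 − [H+]) = 6.33 × 10^-6.
Assume [H+] ≪ 0.25: [H+] ≈ √(6.33 × 10^-6 × 0.25) = 1.26 × 10^-3 M
pH = −log[H+] = −log(1.26 × 10^-3) = 2.90

pH = 2.90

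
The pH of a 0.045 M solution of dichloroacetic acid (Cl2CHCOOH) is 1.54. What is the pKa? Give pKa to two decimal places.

[H+] = 10^(-1.54) = 2.88 × 10^-2 M
At equilibrium [HA] = 0.045 − 2.88 × 10^-2 = 1.62 × 10^-2 M
Ka = [H+][A-]/[HA] = (2.88 × 10^-2)² / 1.62 × 10^-2 = 5.12 × 10^-2
pKa = -log(5.12 × 10^-2) = 1.29

pKa = 1.29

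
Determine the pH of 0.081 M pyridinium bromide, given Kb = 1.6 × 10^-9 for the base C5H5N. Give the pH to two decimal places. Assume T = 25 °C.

pH = 3.15

C5H5NH+ is the conjugate acid of the weak base C5H5N.
Ka = Kw/Kb = 1.0×10^-14 / 1.6 × 10^-9 = 6.25 × 10^-6
Ka = x²/(0.081 − x) = 6.25 × 10^-6
Since Ka ≪ C₀, x ≈ √(Ka·C₀) = 7.12 × 10^-4 M.
Check: 0.88% ionized — well under 5%, approximation valid.
pH = −log(7.12 × 10^-4) = 3.15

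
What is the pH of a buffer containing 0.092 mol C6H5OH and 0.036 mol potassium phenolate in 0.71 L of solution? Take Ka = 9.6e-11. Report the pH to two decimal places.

pH = 9.61

pKa = −log(9.6 × 10^-11) = 10.018
pH = pKa + log([A⁻]/[HA]) = 10.018 + log(0.036/0.092)
pH = 10.018 + (-0.407) = 9.61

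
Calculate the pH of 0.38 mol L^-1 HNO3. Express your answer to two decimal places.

pH = 0.42

HNO3 is a strong acid and dissociates completely, so [H+] = 0.38 M.
pH = -log(0.38) = 0.42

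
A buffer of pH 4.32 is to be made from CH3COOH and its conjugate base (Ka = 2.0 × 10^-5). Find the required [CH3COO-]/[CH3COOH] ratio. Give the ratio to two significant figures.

pKa = -log(2.0 × 10^-5) = 4.699
pH = pKa + log(r) ⇒ log(r) = 4.32 − 4.699 = -0.379
r = [CH3COO-]/[CH3COOH] = 10^(-0.379) = 0.418

ratio = 0.42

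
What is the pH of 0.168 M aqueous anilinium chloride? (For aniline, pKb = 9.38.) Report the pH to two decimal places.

pH = 2.70

C6H5NH3+ is the conjugate acid of the weak base C6H5NH2.
Kb = 10^(−9.38) = 4.17 × 10^-10
Ka = Kw/Kb = 1.0×10^-14 / 4.17 × 10^-10 = 2.40 × 10^-5
Ka = [H+]²/(0.168 − [H+]) = 2.40 × 10^-5
Since Ka ≪ C₀, [H+] ≈ √(Ka·C₀) = 2.01 × 10^-3 M.
Check: 1.2% ionized — well under 5%, approximation valid.
pH = −log[H+] = −log(2.01 × 10^-3) = 2.70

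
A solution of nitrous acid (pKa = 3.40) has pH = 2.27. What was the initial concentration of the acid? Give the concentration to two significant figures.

C₀ = 7.8 × 10^-2 M

[H+] = 10^(-2.27) = 5.37 × 10^-3 M = x
Ka = 10^(−3.40) = 3.98 × 10^-4
Ka = x²/(C₀ − x) ⇒ C₀ = x + x²/Ka
C₀ = 5.37 × 10^-3 + (5.37 × 10^-3)²/(3.98 × 10^-4) = 7.78 × 10^-2 M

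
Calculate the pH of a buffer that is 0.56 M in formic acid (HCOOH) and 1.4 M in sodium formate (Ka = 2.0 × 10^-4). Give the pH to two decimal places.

pKa = −log(2.0 × 10^-4) = 3.699
Henderson–Hasselbalch: pH = pKa + log([HCOO-]/[HCOOH]) = 3.699 + log(1.4/0.56)
pH = 3.699 + (+0.398) = 4.10

pH = 4.10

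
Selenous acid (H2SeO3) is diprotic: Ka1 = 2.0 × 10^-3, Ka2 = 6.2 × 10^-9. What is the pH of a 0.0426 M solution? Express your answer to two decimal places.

pH = 2.08

Since Ka1 ≫ Ka2, the first ionization dominates [H+].
Ka1 = x²/(0.0426 − x) = 2.0 × 10^-3
Solving the quadratic: x = (−Ka1 + √(Ka1² + 4·Ka1·C₀))/2 = 8.28 × 10^-3 M
pH = −log(8.28 × 10^-3) = 2.08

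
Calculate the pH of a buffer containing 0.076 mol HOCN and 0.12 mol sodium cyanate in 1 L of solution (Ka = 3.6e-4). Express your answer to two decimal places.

pH = 3.64

pKa = −log(3.6 × 10^-4) = 3.444
Henderson–Hasselbalch: pH = pKa + log([OCN-]/[HOCN]) = 3.444 + log(0.12/0.076)
pH = 3.444 + (+0.198) = 3.64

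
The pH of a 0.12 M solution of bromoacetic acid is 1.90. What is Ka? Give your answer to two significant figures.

[H+] = 10^(-1.90) = 1.26 × 10^-2 M
At equilibrium [HA] = 0.12 − 1.26 × 10^-2 = 1.07 × 10^-1 M
Ka = [H+][A-]/[HA] = (1.26 × 10^-2)² / 1.07 × 10^-1 = 1.5 × 10^-3

Ka = 1.5 × 10^-3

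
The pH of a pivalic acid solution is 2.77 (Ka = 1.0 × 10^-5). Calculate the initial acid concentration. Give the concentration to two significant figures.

C₀ = 2.9 × 10^-1 M

[H+] = 10^(-2.77) = 1.70 × 10^-3 M = x
Ka = x²/(C₀ − x) ⇒ C₀ = x + x²/Ka
C₀ = 1.70 × 10^-3 + (1.70 × 10^-3)²/(1.0 × 10^-5) = 2.91 × 10^-1 M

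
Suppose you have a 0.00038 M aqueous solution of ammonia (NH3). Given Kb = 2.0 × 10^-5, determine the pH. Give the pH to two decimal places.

NH3 + H2O ⇌ NH4+ + OH-
From the ICE table, Kb = [OH-]²/(0.00038 − [OH-]) = 2.0 × 10^-5.
[OH-] is not negligible relative to C₀; solve [OH-]² + 2e-05·[OH-] − 7.6e-09 = 0.
[OH-] = [−2e-05 + √(2e-05² + 3.04e-08)]/2 = 7.77 × 10^-5 M
pOH = 4.11, so pH = 14.00 − pOH = 9.89

pH = 9.89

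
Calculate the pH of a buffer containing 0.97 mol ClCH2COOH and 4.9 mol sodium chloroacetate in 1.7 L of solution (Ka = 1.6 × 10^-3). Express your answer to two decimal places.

pKa = −log(1.6 × 10^-3) = 2.796
pH = pKa + log([A⁻]/[HA]) = 2.796 + log(4.9/0.97)
pH = 2.796 + (+0.703) = 3.50

pH = 3.50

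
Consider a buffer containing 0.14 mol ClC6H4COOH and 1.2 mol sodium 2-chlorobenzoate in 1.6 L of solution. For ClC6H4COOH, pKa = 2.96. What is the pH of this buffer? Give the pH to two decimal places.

pH = 3.89

Henderson–Hasselbalch: pH = pKa + log([ClC6H4COO-]/[ClC6H4COOH]) = 2.96 + log(1.2/0.14)
pH = 2.96 + (+0.933) = 3.89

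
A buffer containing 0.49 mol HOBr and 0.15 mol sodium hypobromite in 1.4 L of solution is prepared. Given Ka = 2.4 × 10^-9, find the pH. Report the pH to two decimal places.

pKa = −log(2.4 × 10^-9) = 8.620
pH = pKa + log([A⁻]/[HA]) = 8.620 + log(0.15/0.49)
pH = 8.620 + (-0.514) = 8.11

pH = 8.11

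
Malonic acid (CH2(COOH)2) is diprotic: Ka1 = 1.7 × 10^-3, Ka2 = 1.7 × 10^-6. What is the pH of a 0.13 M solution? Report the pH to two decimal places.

Since Ka1 ≫ Ka2, the first ionization dominates [H+].
Ka1 = x²/(0.13 − x) = 1.7 × 10^-3
Solving the quadratic: x = (−Ka1 + √(Ka1² + 4·Ka1·C₀))/2 = 1.40 × 10^-2 M
pH = −log(1.40 × 10^-2) = 1.85

pH = 1.85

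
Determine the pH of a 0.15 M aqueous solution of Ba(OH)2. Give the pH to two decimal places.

pH = 13.48

Ba(OH)2 is a strong base (each formula unit releases 2 OH-); [OH-] = 0.3 M.
pOH = -log(0.3) = 0.52
pH = 14.00 - 0.52 = 13.48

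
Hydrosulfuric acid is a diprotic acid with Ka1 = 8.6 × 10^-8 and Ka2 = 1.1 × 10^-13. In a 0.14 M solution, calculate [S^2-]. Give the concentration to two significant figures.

1.1 × 10^-13 M

First ionization gives [H+] ≈ [HS-] = 1.10 × 10^-4 M.
Second step: Ka2 = [H+][S^2-]/[HS-] ≈ [S^2-] (since [H+] ≈ [HS-]).
So [S^2-] ≈ Ka2.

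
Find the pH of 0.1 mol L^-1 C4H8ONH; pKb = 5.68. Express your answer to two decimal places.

C4H8ONH + H2O ⇌ C4H8ONH2+ + OH-
Kb = 10^(−5.68) = 2.09 × 10^-6
Let x = [OH-] at equilibrium. Kb = x²/(0.1 − x).
Assume x ≪ 0.1: x ≈ √(2.09 × 10^-6 × 0.1) = 4.57 × 10^-4 M
Check: 0.46% ionized — well under 5%, approximation valid.
pOH = 3.34, so pH = 14.00 − pOH = 10.66

pH = 10.66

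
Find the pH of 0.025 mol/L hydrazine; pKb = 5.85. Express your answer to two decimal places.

N2H4 + H2O ⇌ N2H5+ + OH-
Kb = 10^(−5.85) = 1.41 × 10^-6
Kb = x²/(0.025 − x) = 1.41 × 10^-6
Assume x ≪ 0.025: x ≈ √(1.41 × 10^-6 × 0.025) = 1.88 × 10^-4 M
Check: 0.75% ionized — well under 5%, approximation valid.
pOH = −log(1.88 × 10^-4) = 3.73; pH = 14.00 − 3.73 = 10.27

pH = 10.27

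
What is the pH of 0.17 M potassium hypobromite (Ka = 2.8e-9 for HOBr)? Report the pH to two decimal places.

OBr- is the conjugate base of the weak acid HOBr.
Kb = Kw/Ka = 1.0×10^-14 / 2.8 × 10^-9 = 3.57 × 10^-6
Kb = [OH-]²/(0.17 − [OH-]) = 3.57 × 10^-6
Neglecting [OH-] in the denominator: [OH-] = √(3.57 × 10^-6 × 0.17) = 7.79 × 10^-4 M
Check: 0.46% ionized — well under 5%, approximation valid.
pOH = 3.11, so pH = 14.00 − pOH = 10.89

pH = 10.89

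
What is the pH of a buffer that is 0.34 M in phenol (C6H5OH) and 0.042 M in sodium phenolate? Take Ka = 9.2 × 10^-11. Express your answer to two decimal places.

pH = 9.13

pKa = −log(9.2 × 10^-11) = 10.036
Henderson–Hasselbalch: pH = pKa + log([C6H5O-]/[C6H5OH]) = 10.036 + log(0.042/0.34)
pH = 10.036 + (-0.908) = 9.13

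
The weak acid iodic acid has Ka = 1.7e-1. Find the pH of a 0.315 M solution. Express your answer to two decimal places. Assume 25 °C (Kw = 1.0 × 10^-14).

pH = 0.79

HIO3 ⇌ IO3- + H+
Ka = [H+]²/(0.315 − [H+]) = 1.7 × 10^-1
Here C₀/Ka ≈ 1.85, so the small-[H+] approximation fails. Use the quadratic:
[H+] = [−0.17 + √(0.17² + 0.214)]/2 = 1.62 × 10^-1 M
pH = −log[H+] = −log(1.62 × 10^-1) = 0.79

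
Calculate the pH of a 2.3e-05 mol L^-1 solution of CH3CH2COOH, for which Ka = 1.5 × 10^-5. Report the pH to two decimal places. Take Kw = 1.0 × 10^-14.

pH = 4.90

CH3CH2COOH ⇌ CH3CH2COO- + H+
Ka = x²/(2.3e-05 − x) = 1.5 × 10^-5
x is not negligible relative to C₀; solve x² + 1.5e-05·x − 3.45e-10 = 0.
x = [−1.5e-05 + √(1.5e-05² + 1.38e-09)]/2 = 1.25 × 10^-5 M
pH = −log(1.25 × 10^-5) = 4.90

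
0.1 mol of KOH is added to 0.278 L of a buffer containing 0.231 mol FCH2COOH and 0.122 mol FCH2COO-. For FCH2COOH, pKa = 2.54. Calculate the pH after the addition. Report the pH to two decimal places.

After neutralization: n(FCH2COOH) = 0.131 mol, n(FCH2COO-) = 0.222 mol.
pH = pKa + log([A⁻]/[HA]) = 2.54 + log(0.222/0.131) = 2.54 +0.229

pH = 2.77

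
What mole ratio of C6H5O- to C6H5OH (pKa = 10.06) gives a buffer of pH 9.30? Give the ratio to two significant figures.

pH = pKa + log(r) ⇒ log(r) = 9.30 − 10.06 = -0.76
r = [C6H5O-]/[C6H5OH] = 10^(-0.76) = 0.174

ratio = 0.17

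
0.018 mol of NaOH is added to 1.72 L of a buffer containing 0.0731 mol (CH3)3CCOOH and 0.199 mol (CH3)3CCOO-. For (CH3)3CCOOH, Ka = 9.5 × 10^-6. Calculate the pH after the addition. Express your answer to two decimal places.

OH- converts (CH3)3CCOOH to (CH3)3CCOO-: (CH3)3CCOOH → 0.0551 mol, (CH3)3CCOO- → 0.217 mol.
pKa = −log(9.5 × 10^-6) = 5.022
Henderson–Hasselbalch with mole ratio 0.217/0.0551: pH = 5.022 + (+0.595)

pH = 5.62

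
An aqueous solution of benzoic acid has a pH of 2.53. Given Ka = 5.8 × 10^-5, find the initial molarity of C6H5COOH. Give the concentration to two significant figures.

C₀ = 1.5 × 10^-1 M

[H+] = 10^(-2.53) = 2.95 × 10^-3 M = x
Ka = x²/(C₀ − x) ⇒ C₀ = x + x²/Ka
C₀ = 2.95 × 10^-3 + (2.95 × 10^-3)²/(5.8 × 10^-5) = 1.53 × 10^-1 M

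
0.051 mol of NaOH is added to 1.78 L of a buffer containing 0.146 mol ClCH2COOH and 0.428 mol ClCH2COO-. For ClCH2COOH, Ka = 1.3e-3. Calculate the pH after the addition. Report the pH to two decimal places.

After neutralization: n(ClCH2COOH) = 0.095 mol, n(ClCH2COO-) = 0.479 mol.
pKa = −log(1.3 × 10^-3) = 2.886
pH = pKa + log([A⁻]/[HA]) = 2.886 + log(0.479/0.095) = 2.886 +0.703

pH = 3.59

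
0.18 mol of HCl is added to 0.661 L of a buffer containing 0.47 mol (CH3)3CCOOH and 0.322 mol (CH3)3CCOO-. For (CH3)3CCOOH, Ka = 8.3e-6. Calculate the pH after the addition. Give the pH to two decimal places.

pH = 4.42

After neutralization: n((CH3)3CCOOH) = 0.65 mol, n((CH3)3CCOO-) = 0.142 mol.
pKa = −log(8.3 × 10^-6) = 5.081
pH = pKa + log(n_(CH3)3CCOO-/n_(CH3)3CCOOH) = 5.081 + log(0.142/0.65) = 5.081 + (-0.661)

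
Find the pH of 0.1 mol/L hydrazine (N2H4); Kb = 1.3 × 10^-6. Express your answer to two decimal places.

pH = 10.56

N2H4 + H2O ⇌ N2H5+ + OH-
Kb = x²/(0.1 − x) = 1.3 × 10^-6
Neglecting x in the denominator: x = √(1.3 × 10^-6 × 0.1) = 3.61 × 10^-4 M
Check: 0.36% ionized — well under 5%, approximation valid.
pOH = −log(3.61 × 10^-4) = 3.44; pH = 14.00 − 3.44 = 10.56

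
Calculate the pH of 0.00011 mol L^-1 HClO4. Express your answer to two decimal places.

HClO4 is a strong acid and dissociates completely, so [H+] = 0.00011 M.
pH = -log(0.00011) = 3.96

pH = 3.96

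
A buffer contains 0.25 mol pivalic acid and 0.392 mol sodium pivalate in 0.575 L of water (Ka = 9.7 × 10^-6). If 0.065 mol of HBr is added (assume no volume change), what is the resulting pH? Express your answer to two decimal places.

Added H+ converts (CH3)3CCOO- to (CH3)3CCOOH: (CH3)3CCOOH → 0.315 mol, (CH3)3CCOO- → 0.327 mol.
pKa = −log(9.7 × 10^-6) = 5.013
pH = pKa + log(n_(CH3)3CCOO-/n_(CH3)3CCOOH) = 5.013 + log(0.327/0.315) = 5.013 + (+0.016)

pH = 5.03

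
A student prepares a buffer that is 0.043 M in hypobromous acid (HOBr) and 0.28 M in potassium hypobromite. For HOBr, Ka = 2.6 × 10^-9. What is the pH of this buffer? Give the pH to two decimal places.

pH = 9.40

pKa = −log(2.6 × 10^-9) = 8.585
pH = pKa + log([A⁻]/[HA]) = 8.585 + log(0.28/0.043)
pH = 8.585 + (+0.814) = 9.40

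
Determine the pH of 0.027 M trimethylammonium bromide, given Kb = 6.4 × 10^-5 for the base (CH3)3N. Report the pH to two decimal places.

(CH3)3NH+ is the conjugate acid of the weak base (CH3)3N.
Ka = Kw/Kb = 1.0×10^-14 / 6.4 × 10^-5 = 1.56 × 10^-10
Let x = [H+] at equilibrium. Ka = x²/(0.027 − x).
Assume x ≪ 0.027: x ≈ √(1.56 × 10^-10 × 0.027) = 2.05 × 10^-6 M
(x/C₀ = 0.0076% < 5%, so the approximation holds.)
pH = −log(2.05 × 10^-6) = 5.69

pH = 5.69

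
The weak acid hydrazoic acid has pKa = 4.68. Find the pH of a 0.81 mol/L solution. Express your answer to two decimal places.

HN3 ⇌ N3- + H+
Ka = 10^(−4.68) = 2.09 × 10^-5
Ka = [H+]²/(0.81 − [H+]) = 2.09 × 10^-5
Since Ka ≪ C₀, [H+] ≈ √(Ka·C₀) = 4.11 × 10^-3 M.
pH = −log[H+] = −log(4.11 × 10^-3) = 2.39

pH = 2.39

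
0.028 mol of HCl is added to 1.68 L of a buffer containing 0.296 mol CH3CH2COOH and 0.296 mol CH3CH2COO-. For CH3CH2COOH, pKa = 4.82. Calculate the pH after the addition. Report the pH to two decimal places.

pH = 4.74

After neutralization: n(CH3CH2COOH) = 0.324 mol, n(CH3CH2COO-) = 0.268 mol.
pH = pKa + log([A⁻]/[HA]) = 4.82 + log(0.268/0.324) = 4.82 -0.082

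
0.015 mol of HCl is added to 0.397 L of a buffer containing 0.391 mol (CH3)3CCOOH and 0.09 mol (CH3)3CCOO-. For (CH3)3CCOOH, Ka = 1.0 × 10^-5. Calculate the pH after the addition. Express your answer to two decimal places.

Added H+ converts (CH3)3CCOO- to (CH3)3CCOOH: (CH3)3CCOOH → 0.406 mol, (CH3)3CCOO- → 0.075 mol.
pKa = −log(1.0 × 10^-5) = 5.000
pH = pKa + log(n_(CH3)3CCOO-/n_(CH3)3CCOOH) = 5.000 + log(0.075/0.406) = 5.000 + (-0.733)

pH = 4.27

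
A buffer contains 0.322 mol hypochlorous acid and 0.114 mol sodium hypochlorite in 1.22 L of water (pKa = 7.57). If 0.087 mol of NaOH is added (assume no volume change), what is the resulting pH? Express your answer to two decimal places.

OH- converts HOCl to OCl-: HOCl → 0.235 mol, OCl- → 0.201 mol.
pH = pKa + log(n_OCl-/n_HOCl) = 7.57 + log(0.201/0.235) = 7.57 + (-0.068)

pH = 7.50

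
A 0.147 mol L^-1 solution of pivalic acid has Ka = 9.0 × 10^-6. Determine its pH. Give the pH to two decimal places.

(CH3)3CCOOH ⇌ (CH3)3CCOO- + H+
From the ICE table, Ka = [H+]²/(0.147 − [H+]) = 9.0 × 10^-6.
Neglecting [H+] in the denominator: [H+] = √(9.0 × 10^-6 × 0.147) = 1.15 × 10^-3 M
Check: 0.78% ionized — well under 5%, approximation valid.
pH = −log[H+] = −log(1.15 × 10^-3) = 2.94

pH = 2.94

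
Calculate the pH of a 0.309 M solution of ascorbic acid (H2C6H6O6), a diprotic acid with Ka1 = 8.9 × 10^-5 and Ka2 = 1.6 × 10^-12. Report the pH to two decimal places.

pH = 2.28

Ka1 ≫ Ka2, so treat the first dissociation as the only significant source of H+.
Ka1 = x²/(0.309 − x) = 8.9 × 10^-5
x ≈ √(8.9 × 10^-5 × 0.309) = 5.24 × 10^-3 M
pH = −log(5.24 × 10^-3) = 2.28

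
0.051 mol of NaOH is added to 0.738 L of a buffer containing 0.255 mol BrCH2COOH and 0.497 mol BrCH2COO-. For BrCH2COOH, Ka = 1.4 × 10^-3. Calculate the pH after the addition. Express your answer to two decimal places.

pH = 3.28

After neutralization: n(BrCH2COOH) = 0.204 mol, n(BrCH2COO-) = 0.548 mol.
pKa = −log(1.4 × 10^-3) = 2.854
Henderson–Hasselbalch with mole ratio 0.548/0.204: pH = 2.854 + (+0.429)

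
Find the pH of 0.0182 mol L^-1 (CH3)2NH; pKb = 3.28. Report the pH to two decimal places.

pH = 11.45

(CH3)2NH + H2O ⇌ (CH3)2NH2+ + OH-
Kb = 10^(−3.28) = 5.25 × 10^-4
From the ICE table, Kb = [OH-]²/(0.0182 − [OH-]) = 5.25 × 10^-4.
[OH-] is not negligible relative to C₀; solve [OH-]² + 0.000525·[OH-] − 9.55e-06 = 0.
[OH-] = (−Kb + √(Kb² + 4·Kb·C₀))/2 = 2.84 × 10^-3 M
pOH = −log(2.84 × 10^-3) = 2.55; pH = 14.00 − 2.55 = 11.45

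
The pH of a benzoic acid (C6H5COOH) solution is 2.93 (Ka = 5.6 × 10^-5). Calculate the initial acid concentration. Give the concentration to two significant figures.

[H+] = 10^(-2.93) = 1.17 × 10^-3 M = x
Ka = x²/(C₀ − x) ⇒ C₀ = x + x²/Ka
C₀ = 1.17 × 10^-3 + (1.17 × 10^-3)²/(5.6 × 10^-5) = 2.56 × 10^-2 M

C₀ = 2.6 × 10^-2 M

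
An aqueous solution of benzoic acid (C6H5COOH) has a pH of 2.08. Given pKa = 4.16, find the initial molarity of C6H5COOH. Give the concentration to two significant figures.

C₀ = 1.0 M

[H+] = 10^(-2.08) = 8.32 × 10^-3 M = x
Ka = 10^(−4.16) = 6.92 × 10^-5
Ka = x²/(C₀ − x) ⇒ C₀ = x + x²/Ka
C₀ = 8.32 × 10^-3 + (8.32 × 10^-3)²/(6.92 × 10^-5) = 1.01 M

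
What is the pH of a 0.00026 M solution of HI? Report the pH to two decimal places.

pH = 3.59

HI is a strong acid and dissociates completely, so [H+] = 0.00026 M.
pH = -log(0.00026) = 3.59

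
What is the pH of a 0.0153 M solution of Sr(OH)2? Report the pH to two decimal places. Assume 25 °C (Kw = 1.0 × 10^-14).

pH = 12.49

Sr(OH)2 is a strong base (each formula unit releases 2 OH-); [OH-] = 0.0306 M.
pOH = -log(0.0306) = 1.51
pH = 14.00 - 1.51 = 12.49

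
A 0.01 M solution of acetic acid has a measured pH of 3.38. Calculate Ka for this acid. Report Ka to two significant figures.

[H+] = 10^(-3.38) = 4.17 × 10^-4 M
At equilibrium [HA] = 0.01 − 4.17 × 10^-4 = 9.58 × 10^-3 M
Ka = [H+][A-]/[HA] = (4.17 × 10^-4)² / 9.58 × 10^-3 = 1.8 × 10^-5

Ka = 1.8 × 10^-5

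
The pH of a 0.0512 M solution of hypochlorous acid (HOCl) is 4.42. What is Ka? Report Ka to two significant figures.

[H+] = 10^(-4.42) = 3.80 × 10^-5 M
At equilibrium [HA] = 0.0512 − 3.80 × 10^-5 = 5.12 × 10^-2 M
Ka = [H+][A-]/[HA] = (3.80 × 10^-5)² / 5.12 × 10^-2 = 2.8 × 10^-8

Ka = 2.8 × 10^-8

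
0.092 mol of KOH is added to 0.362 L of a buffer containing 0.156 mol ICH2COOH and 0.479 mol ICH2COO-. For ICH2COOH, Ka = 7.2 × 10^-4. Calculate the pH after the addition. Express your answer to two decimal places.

After neutralization: n(ICH2COOH) = 0.064 mol, n(ICH2COO-) = 0.571 mol.
pKa = −log(7.2 × 10^-4) = 3.143
pH = pKa + log([A⁻]/[HA]) = 3.143 + log(0.571/0.064) = 3.143 +0.950

pH = 4.09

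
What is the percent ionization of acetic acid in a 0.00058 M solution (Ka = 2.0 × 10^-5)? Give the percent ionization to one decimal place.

CH3COOH ⇌ CH3COO- + H+; let x = [H+] at equilibrium.
Ka = x²/(C₀ − x); solving the quadratic gives x = 9.82 × 10^-5 M.
Fraction ionized = 9.82 × 10^-5 / 0.00058 = 0.1693 → 16.9%

16.9%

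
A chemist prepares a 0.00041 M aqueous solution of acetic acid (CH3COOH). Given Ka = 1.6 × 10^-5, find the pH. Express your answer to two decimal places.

CH3COOH ⇌ CH3COO- + H+
Ka = [H+]²/(0.00041 − [H+]) = 1.6 × 10^-5
[H+] is not negligible relative to C₀; solve [H+]² + 1.6e-05·[H+] − 6.56e-09 = 0.
[H+] = [−1.6e-05 + √(1.6e-05² + 2.62e-08)]/2 = 7.34 × 10^-5 M
pH = −log(7.34 × 10^-5) = 4.13

pH = 4.13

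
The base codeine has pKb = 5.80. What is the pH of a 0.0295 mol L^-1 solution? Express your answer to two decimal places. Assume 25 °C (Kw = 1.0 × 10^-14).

C18H21NO3 + H2O ⇌ C18H22NO3+ + OH-
Kb = 10^(−5.80) = 1.58 × 10^-6
From the ICE table, Kb = [OH-]²/(0.0295 − [OH-]) = 1.58 × 10^-6.
Neglecting [OH-] in the denominator: [OH-] = √(1.58 × 10^-6 × 0.0295) = 2.16 × 10^-4 M
Check: 0.73% ionized — well under 5%, approximation valid.
pOH = −log(2.16 × 10^-4) = 3.67; pH = 14.00 − 3.67 = 10.33

pH = 10.33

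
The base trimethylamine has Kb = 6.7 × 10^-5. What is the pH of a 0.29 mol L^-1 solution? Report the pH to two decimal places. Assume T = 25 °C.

pH = 11.64

(CH3)3N + H2O ⇌ (CH3)3NH+ + OH-
Kb = x²/(0.29 − x) = 6.7 × 10^-5
Assume x ≪ 0.29: x ≈ √(6.7 × 10^-5 × 0.29) = 4.41 × 10^-3 M
pOH = −log(4.41 × 10^-3) = 2.36; pH = 14.00 − 2.36 = 11.64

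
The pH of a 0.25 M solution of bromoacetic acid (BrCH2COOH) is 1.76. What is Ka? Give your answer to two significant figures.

Ka = 1.3 × 10^-3

[H+] = 10^(-1.76) = 1.74 × 10^-2 M
At equilibrium [HA] = 0.25 − 1.74 × 10^-2 = 2.33 × 10^-1 M
Ka = [H+][A-]/[HA] = (1.74 × 10^-2)² / 2.33 × 10^-1 = 1.3 × 10^-3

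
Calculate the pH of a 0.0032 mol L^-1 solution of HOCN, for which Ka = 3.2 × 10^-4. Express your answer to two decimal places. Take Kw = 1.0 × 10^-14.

HOCN ⇌ OCN- + H+
From the ICE table, Ka = [H+]²/(0.0032 − [H+]) = 3.2 × 10^-4.
The 5% rule fails; solving [H+]² + Ka·[H+] − Ka·C₀ = 0 exactly:
[H+] = (−Ka + √(Ka² + 4·Ka·C₀))/2 = 8.64 × 10^-4 M
pH = −log(8.64 × 10^-4) = 3.06

pH = 3.06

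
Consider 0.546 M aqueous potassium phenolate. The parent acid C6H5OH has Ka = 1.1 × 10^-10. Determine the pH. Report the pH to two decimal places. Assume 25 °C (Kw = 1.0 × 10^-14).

C6H5O- is the conjugate base of the weak acid C6H5OH.
Kb = Kw/Ka = 1.0×10^-14 / 1.1 × 10^-10 = 9.09 × 10^-5
From the ICE table, Kb = x²/(0.546 − x) = 9.09 × 10^-5.
Assume x ≪ 0.546: x ≈ √(9.09 × 10^-5 × 0.546) = 7.04 × 10^-3 M
(x/C₀ = 1.3% < 5%, so the approximation holds.)
pOH = 2.15, so pH = 14.00 − pOH = 11.85

pH = 11.85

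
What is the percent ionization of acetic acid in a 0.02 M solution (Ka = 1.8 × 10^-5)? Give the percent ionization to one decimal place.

CH3COOH ⇌ CH3COO- + H+; let x = [H+] at equilibrium.
x ≈ √(Ka·C₀) = √(1.8 × 10^-5 × 0.02) = 6.00 × 10^-4 M
% ionization = x/C₀ × 100% = 6.00 × 10^-4/0.02 × 100% = 3.0%

3.0%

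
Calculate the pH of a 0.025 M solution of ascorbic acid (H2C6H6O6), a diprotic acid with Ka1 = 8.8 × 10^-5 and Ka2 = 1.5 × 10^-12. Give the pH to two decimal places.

Since Ka1 ≫ Ka2, the first ionization dominates [H+].
Ka1 = x²/(0.025 − x) = 8.8 × 10^-5
Solving the quadratic: x = (−Ka1 + √(Ka1² + 4·Ka1·C₀))/2 = 1.44 × 10^-3 M
pH = −log(1.44 × 10^-3) = 2.84

pH = 2.84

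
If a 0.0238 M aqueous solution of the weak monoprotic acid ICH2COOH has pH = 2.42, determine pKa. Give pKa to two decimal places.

pKa = 3.14

[H+] = 10^(-2.42) = 3.80 × 10^-3 M
At equilibrium [HA] = 0.0238 − 3.80 × 10^-3 = 2.00 × 10^-2 M
Ka = [H+][A-]/[HA] = (3.80 × 10^-3)² / 2.00 × 10^-2 = 7.22 × 10^-4
pKa = -log(7.22 × 10^-4) = 3.14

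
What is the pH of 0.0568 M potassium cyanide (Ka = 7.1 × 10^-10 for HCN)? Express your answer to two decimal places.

pH = 10.95

CN- is the conjugate base of the weak acid HCN.
Kb = Kw/Ka = 1.0×10^-14 / 7.1 × 10^-10 = 1.41 × 10^-5
Kb = [OH-]²/(0.0568 − [OH-]) = 1.41 × 10^-5
Since Kb ≪ C₀, [OH-] ≈ √(Kb·C₀) = 8.95 × 10^-4 M.
Check: 1.6% ionized — well under 5%, approximation valid.
pOH = 3.05, so pH = 14.00 − pOH = 10.95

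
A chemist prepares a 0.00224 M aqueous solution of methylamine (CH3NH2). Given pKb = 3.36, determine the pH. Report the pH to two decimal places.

CH3NH2 + H2O ⇌ CH3NH3+ + OH-
Kb = 10^(−3.36) = 4.37 × 10^-4
Kb = [OH-]²/(0.00224 − [OH-]) = 4.37 × 10^-4
Here C₀/Kb ≈ 5.13, so the small-[OH-] approximation fails. Use the quadratic:
[OH-] = (−Kb + √(Kb² + 4·Kb·C₀))/2 = 7.95 × 10^-4 M
pOH = −log(7.95 × 10^-4) = 3.10; pH = 14.00 − 3.10 = 10.90

pH = 10.90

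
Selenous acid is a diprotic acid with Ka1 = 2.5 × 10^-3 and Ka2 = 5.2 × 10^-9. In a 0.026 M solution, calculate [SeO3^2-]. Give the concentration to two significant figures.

First ionization gives [H+] ≈ [HSeO3-] = 6.91 × 10^-3 M.
Second step: Ka2 = [H+][SeO3^2-]/[HSeO3-] ≈ [SeO3^2-] (since [H+] ≈ [HSeO3-]).
So [SeO3^2-] ≈ Ka2.

5.2 × 10^-9 M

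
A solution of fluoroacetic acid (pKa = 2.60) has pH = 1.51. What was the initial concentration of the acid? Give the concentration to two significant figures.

[H+] = 10^(-1.51) = 3.09 × 10^-2 M = x
Ka = 10^(−2.60) = 2.51 × 10^-3
Ka = x²/(C₀ − x) ⇒ C₀ = x + x²/Ka
C₀ = 3.09 × 10^-2 + (3.09 × 10^-2)²/(2.51 × 10^-3) = 4.11 × 10^-1 M

C₀ = 4.1 × 10^-1 M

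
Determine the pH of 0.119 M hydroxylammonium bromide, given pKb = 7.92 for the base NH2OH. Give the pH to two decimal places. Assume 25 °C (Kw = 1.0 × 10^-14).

NH3OH+ is the conjugate acid of the weak base NH2OH.
Kb = 10^(−7.92) = 1.20 × 10^-8
Ka = Kw/Kb = 1.0×10^-14 / 1.20 × 10^-8 = 8.33 × 10^-7
From the ICE table, Ka = x²/(0.119 − x) = 8.33 × 10^-7.
Assume x ≪ 0.119: x ≈ √(8.33 × 10^-7 × 0.119) = 3.15 × 10^-4 M
pH = −log(3.15 × 10^-4) = 3.50

pH = 3.50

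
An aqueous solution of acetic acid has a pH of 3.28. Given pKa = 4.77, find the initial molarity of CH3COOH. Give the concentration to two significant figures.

C₀ = 1.7 × 10^-2 M

[H+] = 10^(-3.28) = 5.25 × 10^-4 M = x
Ka = 10^(−4.77) = 1.70 × 10^-5
Ka = x²/(C₀ − x) ⇒ C₀ = x + x²/Ka
C₀ = 5.25 × 10^-4 + (5.25 × 10^-4)²/(1.70 × 10^-5) = 1.67 × 10^-2 M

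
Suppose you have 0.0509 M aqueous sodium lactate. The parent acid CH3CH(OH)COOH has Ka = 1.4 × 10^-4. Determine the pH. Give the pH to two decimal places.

pH = 8.28

CH3CH(OH)COO- is the conjugate base of the weak acid CH3CH(OH)COOH.
Kb = Kw/Ka = 1.0×10^-14 / 1.4 × 10^-4 = 7.14 × 10^-11
From the ICE table, Kb = [OH-]²/(0.0509 − [OH-]) = 7.14 × 10^-11.
Since Kb ≪ C₀, [OH-] ≈ √(Kb·C₀) = 1.91 × 10^-6 M.
pOH = −log(1.91 × 10^-6) = 5.72; pH = 14.00 − 5.72 = 8.28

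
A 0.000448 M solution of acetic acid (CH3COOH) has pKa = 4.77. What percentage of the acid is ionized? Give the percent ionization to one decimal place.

CH3COOH ⇌ CH3COO- + H+; let x = [H+] at equilibrium.
Ka = 10^(−4.77) = 1.70 × 10^-5
Ka = x²/(C₀ − x); solving the quadratic gives x = 7.92 × 10^-5 M.
Fraction ionized = 7.92 × 10^-5 / 0.000448 = 0.1768 → 17.7%

17.7%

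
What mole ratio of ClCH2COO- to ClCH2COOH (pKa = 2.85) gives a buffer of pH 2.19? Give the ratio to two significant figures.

ratio = 0.22

pH = pKa + log(r) ⇒ log(r) = 2.19 − 2.85 = -0.66
r = [ClCH2COO-]/[ClCH2COOH] = 10^(-0.66) = 0.219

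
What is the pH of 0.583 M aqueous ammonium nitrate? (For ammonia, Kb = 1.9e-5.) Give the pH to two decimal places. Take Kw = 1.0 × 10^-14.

NH4+ is the conjugate acid of the weak base NH3.
Ka = Kw/Kb = 1.0×10^-14 / 1.9 × 10^-5 = 5.26 × 10^-10
Ka = x²/(0.583 − x) = 5.26 × 10^-10
Since Ka ≪ C₀, x ≈ √(Ka·C₀) = 1.75 × 10^-5 M.
Check: 0.003% ionized — well under 5%, approximation valid.
pH = −log(1.75 × 10^-5) = 4.76

pH = 4.76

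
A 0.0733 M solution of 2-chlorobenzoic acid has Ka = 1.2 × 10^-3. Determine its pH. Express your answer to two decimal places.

pH = 2.06

ClC6H4COOH ⇌ ClC6H4COO- + H+
Ka = [H+]²/(0.0733 − [H+]) = 1.2 × 10^-3
[H+] is not negligible relative to C₀; solve [H+]² + 0.0012·[H+] − 8.8e-05 = 0.
[H+] = (−Ka + √(Ka² + 4·Ka·C₀))/2 = 8.80 × 10^-3 M
pH = −log(8.80 × 10^-3) = 2.06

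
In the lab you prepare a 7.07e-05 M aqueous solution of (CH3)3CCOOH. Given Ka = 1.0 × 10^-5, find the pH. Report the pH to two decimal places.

pH = 4.66

(CH3)3CCOOH ⇌ (CH3)3CCOO- + H+
Let x = [H+] at equilibrium. Ka = x²/(7.07e-05 − x).
Here C₀/Ka ≈ 7.07, so the small-x approximation fails. Use the quadratic:
x = (−Ka + √(Ka² + 4·Ka·C₀))/2 = 2.21 × 10^-5 M
pH = −log(2.21 × 10^-5) = 4.66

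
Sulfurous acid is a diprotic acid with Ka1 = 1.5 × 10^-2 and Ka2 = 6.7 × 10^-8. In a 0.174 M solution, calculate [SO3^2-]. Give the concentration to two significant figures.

First ionization gives [H+] ≈ [HSO3-] = 4.41 × 10^-2 M.
Second step: Ka2 = [H+][SO3^2-]/[HSO3-] ≈ [SO3^2-] (since [H+] ≈ [HSO3-]).
So [SO3^2-] ≈ Ka2.

6.7 × 10^-8 M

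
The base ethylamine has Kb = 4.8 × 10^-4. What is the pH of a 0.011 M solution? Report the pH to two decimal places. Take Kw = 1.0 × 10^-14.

pH = 11.32

C2H5NH2 + H2O ⇌ C2H5NH3+ + OH-
Kb = x²/(0.011 − x) = 4.8 × 10^-4
The 5% rule fails; solving x² + Kb·x − Kb·C₀ = 0 exactly:
x = (−Kb + √(Kb² + 4·Kb·C₀))/2 = 2.07 × 10^-3 M
pOH = −log(2.07 × 10^-3) = 2.68; pH = 14.00 − 2.68 = 11.32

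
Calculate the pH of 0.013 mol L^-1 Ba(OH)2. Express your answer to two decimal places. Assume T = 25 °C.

pH = 12.41

Ba(OH)2 is a strong base (each formula unit releases 2 OH-); [OH-] = 0.026 M.
pOH = -log(0.026) = 1.59
pH = 14.00 - 1.59 = 12.41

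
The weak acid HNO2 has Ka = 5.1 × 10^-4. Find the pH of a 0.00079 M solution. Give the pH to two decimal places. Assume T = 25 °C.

HNO2 ⇌ NO2- + H+
From the ICE table, Ka = [H+]²/(0.00079 − [H+]) = 5.1 × 10^-4.
Here C₀/Ka ≈ 1.55, so the small-[H+] approximation fails. Use the quadratic:
[H+] = [−0.00051 + √(0.00051² + 1.61e-06)]/2 = 4.29 × 10^-4 M
pH = −log[H+] = −log(4.29 × 10^-4) = 3.37

pH = 3.37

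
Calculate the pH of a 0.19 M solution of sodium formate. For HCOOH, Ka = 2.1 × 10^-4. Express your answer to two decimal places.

HCOO- is the conjugate base of the weak acid HCOOH.
Kb = Kw/Ka = 1.0×10^-14 / 2.1 × 10^-4 = 4.76 × 10^-11
Kb = x²/(0.19 − x) = 4.76 × 10^-11
Assume x ≪ 0.19: x ≈ √(4.76 × 10^-11 × 0.19) = 3.01 × 10^-6 M
Check: 0.0016% ionized — well under 5%, approximation valid.
pOH = −log(3.01 × 10^-6) = 5.52; pH = 14.00 − 5.52 = 8.48

pH = 8.48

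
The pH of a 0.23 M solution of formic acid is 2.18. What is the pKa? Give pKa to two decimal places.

[H+] = 10^(-2.18) = 6.61 × 10^-3 M
At equilibrium [HA] = 0.23 − 6.61 × 10^-3 = 2.23 × 10^-1 M
Ka = [H+][A-]/[HA] = (6.61 × 10^-3)² / 2.23 × 10^-1 = 1.96 × 10^-4
pKa = -log(1.96 × 10^-4) = 3.71

pKa = 3.71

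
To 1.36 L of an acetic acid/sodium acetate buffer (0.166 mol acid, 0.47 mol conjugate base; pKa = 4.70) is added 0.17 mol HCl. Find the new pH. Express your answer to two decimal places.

pH = 4.65

After neutralization: n(CH3COOH) = 0.336 mol, n(CH3COO-) = 0.3 mol.
Henderson–Hasselbalch with mole ratio 0.3/0.336: pH = 4.70 + (-0.049)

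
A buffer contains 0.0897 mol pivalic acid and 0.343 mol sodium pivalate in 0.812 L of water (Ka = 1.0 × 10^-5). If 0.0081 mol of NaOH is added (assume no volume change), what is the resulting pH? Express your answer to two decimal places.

pH = 5.63

OH- converts (CH3)3CCOOH to (CH3)3CCOO-: (CH3)3CCOOH → 0.0816 mol, (CH3)3CCOO- → 0.351 mol.
pKa = −log(1.0 × 10^-5) = 5.000
Henderson–Hasselbalch with mole ratio 0.351/0.0816: pH = 5.000 + (+0.634)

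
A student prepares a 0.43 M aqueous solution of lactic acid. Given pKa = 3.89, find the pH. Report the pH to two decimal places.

CH3CH(OH)COOH ⇌ CH3CH(OH)COO- + H+
Ka = 10^(−3.89) = 1.29 × 10^-4
Let x = [H+] at equilibrium. Ka = x²/(0.43 − x).
Since Ka ≪ C₀, x ≈ √(Ka·C₀) = 7.45 × 10^-3 M.
pH = −log(7.45 × 10^-3) = 2.13

pH = 2.13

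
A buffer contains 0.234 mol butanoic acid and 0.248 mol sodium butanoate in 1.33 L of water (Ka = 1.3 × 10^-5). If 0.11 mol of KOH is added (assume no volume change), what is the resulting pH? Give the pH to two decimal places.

After neutralization: n(CH3(CH2)2COOH) = 0.124 mol, n(CH3(CH2)2COO-) = 0.358 mol.
pKa = −log(1.3 × 10^-5) = 4.886
Henderson–Hasselbalch with mole ratio 0.358/0.124: pH = 4.886 + (+0.460)

pH = 5.35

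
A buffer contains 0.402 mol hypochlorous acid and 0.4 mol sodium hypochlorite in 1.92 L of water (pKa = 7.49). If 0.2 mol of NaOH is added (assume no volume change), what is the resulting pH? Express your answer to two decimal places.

OH- converts HOCl to OCl-: HOCl → 0.202 mol, OCl- → 0.6 mol.
Henderson–Hasselbalch with mole ratio 0.6/0.202: pH = 7.49 + (+0.473)

pH = 7.96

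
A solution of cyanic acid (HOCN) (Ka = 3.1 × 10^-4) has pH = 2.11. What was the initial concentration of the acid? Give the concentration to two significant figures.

C₀ = 2.0 × 10^-1 M

[H+] = 10^(-2.11) = 7.76 × 10^-3 M = x
Ka = x²/(C₀ − x) ⇒ C₀ = x + x²/Ka
C₀ = 7.76 × 10^-3 + (7.76 × 10^-3)²/(3.1 × 10^-4) = 2.02 × 10^-1 M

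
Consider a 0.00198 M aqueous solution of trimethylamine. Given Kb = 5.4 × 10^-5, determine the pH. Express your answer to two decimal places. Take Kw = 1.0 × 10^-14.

(CH3)3N + H2O ⇌ (CH3)3NH+ + OH-
From the ICE table, Kb = [OH-]²/(0.00198 − [OH-]) = 5.4 × 10^-5.
Here C₀/Kb ≈ 36.7, so the small-[OH-] approximation fails. Use the quadratic:
[OH-] = [−5.4e-05 + √(5.4e-05² + 4.28e-07)]/2 = 3.01 × 10^-4 M
pOH = −log(3.01 × 10^-4) = 3.52; pH = 14.00 − 3.52 = 10.48

pH = 10.48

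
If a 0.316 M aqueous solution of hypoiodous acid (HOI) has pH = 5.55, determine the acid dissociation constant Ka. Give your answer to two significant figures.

Ka = 2.5 × 10^-11

[H+] = 10^(-5.55) = 2.82 × 10^-6 M
At equilibrium [HA] = 0.316 − 2.82 × 10^-6 = 3.16 × 10^-1 M
Ka = [H+][A-]/[HA] = (2.82 × 10^-6)² / 3.16 × 10^-1 = 2.5 × 10^-11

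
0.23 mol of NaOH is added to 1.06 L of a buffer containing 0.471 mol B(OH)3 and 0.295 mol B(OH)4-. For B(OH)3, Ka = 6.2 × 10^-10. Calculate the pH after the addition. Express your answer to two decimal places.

After neutralization: n(B(OH)3) = 0.241 mol, n(B(OH)4-) = 0.525 mol.
pKa = −log(6.2 × 10^-10) = 9.208
Henderson–Hasselbalch with mole ratio 0.525/0.241: pH = 9.208 + (+0.338)

pH = 9.55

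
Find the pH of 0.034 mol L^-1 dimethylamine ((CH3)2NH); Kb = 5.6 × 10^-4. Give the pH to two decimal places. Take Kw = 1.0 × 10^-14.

(CH3)2NH + H2O ⇌ (CH3)2NH2+ + OH-
Let x = [OH-] at equilibrium. Kb = x²/(0.034 − x).
Here C₀/Kb ≈ 60.7, so the small-x approximation fails. Use the quadratic:
x = [−0.00056 + √(0.00056² + 7.62e-05)]/2 = 4.09 × 10^-3 M
pOH = 2.39, so pH = 14.00 − pOH = 11.61

pH = 11.61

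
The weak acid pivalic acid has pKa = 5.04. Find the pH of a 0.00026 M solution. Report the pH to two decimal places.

(CH3)3CCOOH ⇌ (CH3)3CCOO- + H+
Ka = 10^(−5.04) = 9.12 × 10^-6
Ka = [H+]²/(0.00026 − [H+]) = 9.12 × 10^-6
The 5% rule fails; solving [H+]² + Ka·[H+] − Ka·C₀ = 0 exactly:
[H+] = [−9.12e-06 + √(9.12e-06² + 9.48e-09)]/2 = 4.43 × 10^-5 M
pH = −log(4.43 × 10^-5) = 4.35

pH = 4.35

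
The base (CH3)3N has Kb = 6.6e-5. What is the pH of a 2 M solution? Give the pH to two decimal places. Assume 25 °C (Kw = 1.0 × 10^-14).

pH = 12.06

(CH3)3N + H2O ⇌ (CH3)3NH+ + OH-
Kb = x²/(2 − x) = 6.6 × 10^-5
Neglecting x in the denominator: x = √(6.6 × 10^-5 × 2) = 1.15 × 10^-2 M
pOH = 1.94, so pH = 14.00 − pOH = 12.06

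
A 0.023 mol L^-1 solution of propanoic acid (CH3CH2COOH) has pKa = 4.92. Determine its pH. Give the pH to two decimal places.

pH = 3.28

CH3CH2COOH ⇌ CH3CH2COO- + H+
Ka = 10^(−4.92) = 1.20 × 10^-5
Ka = [H+]²/(0.023 − [H+]) = 1.20 × 10^-5
Neglecting [H+] in the denominator: [H+] = √(1.20 × 10^-5 × 0.023) = 5.25 × 10^-4 M
Check: 2.3% ionized — well under 5%, approximation valid.
pH = −log(5.25 × 10^-4) = 3.28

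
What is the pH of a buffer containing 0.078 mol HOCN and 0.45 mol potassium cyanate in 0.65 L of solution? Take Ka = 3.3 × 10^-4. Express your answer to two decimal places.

pH = 4.24

pKa = −log(3.3 × 10^-4) = 3.481
pH = pKa + log([A⁻]/[HA]) = 3.481 + log(0.45/0.078)
pH = 3.481 + (+0.761) = 4.24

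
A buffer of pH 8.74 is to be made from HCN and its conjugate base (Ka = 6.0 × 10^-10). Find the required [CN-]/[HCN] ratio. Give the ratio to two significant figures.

pKa = -log(6.0 × 10^-10) = 9.222
pH = pKa + log(r) ⇒ log(r) = 8.74 − 9.222 = -0.482
r = [CN-]/[HCN] = 10^(-0.482) = 0.33

ratio = 0.33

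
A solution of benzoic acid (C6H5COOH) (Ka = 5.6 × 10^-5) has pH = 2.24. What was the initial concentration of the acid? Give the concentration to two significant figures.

[H+] = 10^(-2.24) = 5.75 × 10^-3 M = x
Ka = x²/(C₀ − x) ⇒ C₀ = x + x²/Ka
C₀ = 5.75 × 10^-3 + (5.75 × 10^-3)²/(5.6 × 10^-5) = 5.96 × 10^-1 M

C₀ = 6.0 × 10^-1 M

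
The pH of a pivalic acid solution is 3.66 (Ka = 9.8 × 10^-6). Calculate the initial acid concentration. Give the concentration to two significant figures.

[H+] = 10^(-3.66) = 2.19 × 10^-4 M = x
Ka = x²/(C₀ − x) ⇒ C₀ = x + x²/Ka
C₀ = 2.19 × 10^-4 + (2.19 × 10^-4)²/(9.8 × 10^-6) = 5.11 × 10^-3 M

C₀ = 5.1 × 10^-3 M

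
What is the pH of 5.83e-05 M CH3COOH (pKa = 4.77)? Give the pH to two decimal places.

pH = 4.62

CH3COOH ⇌ CH3COO- + H+
Ka = 10^(−4.77) = 1.70 × 10^-5
From the ICE table, Ka = [H+]²/(5.83e-05 − [H+]) = 1.70 × 10^-5.
The 5% rule fails; solving [H+]² + Ka·[H+] − Ka·C₀ = 0 exactly:
[H+] = (−Ka + √(Ka² + 4·Ka·C₀))/2 = 2.41 × 10^-5 M
pH = −log[H+] = −log(2.41 × 10^-5) = 4.62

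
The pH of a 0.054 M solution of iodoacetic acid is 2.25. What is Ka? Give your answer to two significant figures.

[H+] = 10^(-2.25) = 5.62 × 10^-3 M
At equilibrium [HA] = 0.054 − 5.62 × 10^-3 = 4.84 × 10^-2 M
Ka = [H+][A-]/[HA] = (5.62 × 10^-3)² / 4.84 × 10^-2 = 6.5 × 10^-4

Ka = 6.5 × 10^-4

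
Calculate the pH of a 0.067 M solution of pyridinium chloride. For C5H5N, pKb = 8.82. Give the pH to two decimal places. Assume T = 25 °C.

pH = 3.18

C5H5NH+ is the conjugate acid of the weak base C5H5N.
Kb = 10^(−8.82) = 1.51 × 10^-9
Ka = Kw/Kb = 1.0×10^-14 / 1.51 × 10^-9 = 6.62 × 10^-6
Ka = [H+]²/(0.067 − [H+]) = 6.62 × 10^-6
Since Ka ≪ C₀, [H+] ≈ √(Ka·C₀) = 6.66 × 10^-4 M.
([H+]/C₀ = 0.99% < 5%, so the approximation holds.)
pH = −log[H+] = −log(6.66 × 10^-4) = 3.18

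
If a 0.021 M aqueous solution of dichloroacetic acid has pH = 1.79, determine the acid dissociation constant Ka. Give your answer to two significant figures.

Ka = 5.5 × 10^-2

[H+] = 10^(-1.79) = 1.62 × 10^-2 M
At equilibrium [HA] = 0.021 − 1.62 × 10^-2 = 4.80 × 10^-3 M
Ka = [H+][A-]/[HA] = (1.62 × 10^-2)² / 4.80 × 10^-3 = 5.5 × 10^-2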